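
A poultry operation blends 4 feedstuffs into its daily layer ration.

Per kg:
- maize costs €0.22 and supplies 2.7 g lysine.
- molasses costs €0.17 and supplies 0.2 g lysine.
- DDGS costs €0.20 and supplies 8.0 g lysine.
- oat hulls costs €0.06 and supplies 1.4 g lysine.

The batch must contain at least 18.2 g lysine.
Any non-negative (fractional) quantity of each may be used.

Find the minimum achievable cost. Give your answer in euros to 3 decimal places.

Let x1 = kg of maize, x2 = kg of molasses, x3 = kg of DDGS, x4 = kg of oat hulls.
min 0.22x1 + 0.17x2 + 0.2x3 + 0.06x4 subject to:
  2.7x1 + 0.2x2 + 8x3 + 1.4x4 ≥ 18.2   (lysine)
  x1, x2, x3, x4 ≥ 0.
The minimum-cost mix takes nothing from maize, molasses, oat hulls — only DDGS. There the lysine constraint is tight.
That vertex is x3 = 2.275.
Cost = 0.2·2.275 = 0.45500.

€0.455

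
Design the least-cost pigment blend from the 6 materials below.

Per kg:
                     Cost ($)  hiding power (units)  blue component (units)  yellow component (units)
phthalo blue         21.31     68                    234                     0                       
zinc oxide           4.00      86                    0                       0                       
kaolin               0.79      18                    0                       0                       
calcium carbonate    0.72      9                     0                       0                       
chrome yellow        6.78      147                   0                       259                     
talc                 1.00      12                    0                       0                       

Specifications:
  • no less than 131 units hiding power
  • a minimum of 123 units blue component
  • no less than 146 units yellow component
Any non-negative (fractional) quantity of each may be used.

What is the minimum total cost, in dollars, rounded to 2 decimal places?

$15.57

This is a linear program. Let x1 = kg of phthalo blue, x2 = kg of zinc oxide, x3 = kg of kaolin, x4 = kg of calcium carbonate, x5 = kg of chrome yellow, x6 = kg of talc.
min 21.31x1 + 4x2 + 0.79x3 + 0.72x4 + 6.78x5 + 1x6 s.t.:
  68x1 + 86x2 + 18x3 + 9x4 + 147x5 + 12x6 ≥ 131   (hiding power)
  234x1 ≥ 123   (blue component)
  259x5 ≥ 146   (yellow component)
  x1, x2, x3, x4, x5, x6 ≥ 0.
The cheapest feasible vertex uses only phthalo blue, kaolin, chrome yellow; zinc oxide, calcium carbonate, talc are not used. The hiding power, blue component, yellow component requirements are met with equality.
Solving gives x1 = 0.5256, x3 = 0.6884, x5 = 0.5637.
Cost = 21.31·0.5256 + 0.79·0.6884 + 6.78·0.5637 = 15.5663.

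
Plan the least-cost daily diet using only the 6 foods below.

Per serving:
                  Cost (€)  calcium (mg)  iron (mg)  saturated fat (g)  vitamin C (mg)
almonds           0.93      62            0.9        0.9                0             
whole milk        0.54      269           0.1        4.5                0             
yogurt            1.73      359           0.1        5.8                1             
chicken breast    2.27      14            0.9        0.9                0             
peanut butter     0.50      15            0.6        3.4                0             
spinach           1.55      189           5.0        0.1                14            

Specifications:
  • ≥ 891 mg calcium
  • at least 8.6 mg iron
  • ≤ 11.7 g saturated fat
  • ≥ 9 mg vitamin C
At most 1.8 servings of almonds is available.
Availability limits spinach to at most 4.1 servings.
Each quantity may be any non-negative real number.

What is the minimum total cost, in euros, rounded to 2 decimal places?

Set it up as a linear program. Let x1 = servings of almonds, x2 = servings of whole milk, x3 = servings of yogurt, x4 = servings of chicken breast, x5 = servings of peanut butter, x6 = servings of spinach.
Minimise 0.93x1 + 0.54x2 + 1.73x3 + 2.27x4 + 0.5x5 + 1.55x6 s.t.:
  62x1 + 269x2 + 359x3 + 14x4 + 15x5 + 189x6 ≥ 891   (calcium)
  0.9x1 + 0.1x2 + 0.1x3 + 0.9x4 + 0.6x5 + 5x6 ≥ 8.6   (iron)
  0.9x1 + 4.5x2 + 5.8x3 + 0.9x4 + 3.4x5 + 0.1x6 ≤ 11.7   (saturated fat)
  1x3 + 14x6 ≥ 9   (vitamin C)
  x1 ≤ 1.8
  x6 ≤ 4.1
  x1, x2, x3, x4, x5, x6 ≥ 0.
At the optimum only whole milk, spinach are positive (almonds, yogurt, chicken breast, peanut butter = 0). There the calcium and iron constraints are tight.
So whole milk = 2.134 servings, spinach = 1.677 servings.
Hence cost = 0.54·2.134 + 1.55·1.677 = €3.7517.

€3.75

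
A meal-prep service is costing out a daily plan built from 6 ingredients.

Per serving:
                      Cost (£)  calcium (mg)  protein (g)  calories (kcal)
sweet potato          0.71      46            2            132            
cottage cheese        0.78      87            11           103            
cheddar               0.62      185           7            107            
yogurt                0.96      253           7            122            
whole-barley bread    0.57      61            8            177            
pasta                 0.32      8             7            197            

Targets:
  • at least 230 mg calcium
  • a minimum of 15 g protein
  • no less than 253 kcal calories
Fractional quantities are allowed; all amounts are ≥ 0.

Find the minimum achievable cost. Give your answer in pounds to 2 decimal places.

Set it up as a linear program. Let x1 = servings of sweet potato, x2 = servings of cottage cheese, x3 = servings of cheddar, x4 = servings of yogurt, x5 = servings of whole-barley bread, x6 = servings of pasta.
Minimize 0.71x1 + 0.78x2 + 0.62x3 + 0.96x4 + 0.57x5 + 0.32x6 s.t.:
  46x1 + 87x2 + 185x3 + 253x4 + 61x5 + 8x6 ≥ 230   (calcium)
  2x1 + 11x2 + 7x3 + 7x4 + 8x5 + 7x6 ≥ 15   (protein)
  132x1 + 103x2 + 107x3 + 122x4 + 177x5 + 197x6 ≥ 253   (calories)
  x1, x2, x3, x4, x5, x6 ≥ 0.
The minimum-cost mix takes nothing from sweet potato, cottage cheese, yogurt, whole-barley bread — only cheddar, pasta. There the calcium and protein constraints are tight.
That vertex is x3 = 1.203, x6 = 0.9403.
Objective = 0.62·1.203 + 0.32·0.9403 = 1.0468.

£1.05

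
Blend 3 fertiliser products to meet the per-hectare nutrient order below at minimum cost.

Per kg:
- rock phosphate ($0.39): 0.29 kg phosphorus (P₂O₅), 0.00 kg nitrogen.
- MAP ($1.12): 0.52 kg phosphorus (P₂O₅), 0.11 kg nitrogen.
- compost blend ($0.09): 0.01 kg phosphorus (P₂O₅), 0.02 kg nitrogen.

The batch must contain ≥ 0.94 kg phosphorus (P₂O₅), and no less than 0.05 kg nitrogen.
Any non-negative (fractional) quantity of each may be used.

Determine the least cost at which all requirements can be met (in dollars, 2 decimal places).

$1.46

Let x1 = kg of rock phosphate, x2 = kg of MAP, x3 = kg of compost blend.
min 0.39x1 + 1.12x2 + 0.09x3 with:
  0.29x1 + 0.52x2 + 0.01x3 ≥ 0.94   (phosphorus (P₂O₅))
  0.11x2 + 0.02x3 ≥ 0.05   (nitrogen)
  x1, x2, x3 ≥ 0.
The optimal basis is {rock phosphate, MAP}; compost blend drops out. Binding constraints: phosphorus (P₂O₅) and nitrogen.
That vertex is x1 = 2.426, x2 = 0.4545.
Total cost: 0.39·2.426 + 1.12·0.4545 = 1.4552.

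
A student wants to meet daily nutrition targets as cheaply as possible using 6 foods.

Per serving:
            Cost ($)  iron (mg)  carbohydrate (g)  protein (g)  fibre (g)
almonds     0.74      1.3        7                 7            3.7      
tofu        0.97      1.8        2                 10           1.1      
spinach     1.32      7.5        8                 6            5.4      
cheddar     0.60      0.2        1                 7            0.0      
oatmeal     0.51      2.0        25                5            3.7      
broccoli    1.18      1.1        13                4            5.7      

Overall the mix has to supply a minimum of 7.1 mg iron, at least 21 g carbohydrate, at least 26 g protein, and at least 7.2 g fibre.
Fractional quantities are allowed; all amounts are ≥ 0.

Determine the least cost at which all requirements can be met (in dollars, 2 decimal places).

Set it up as a linear program. Let x1 = servings of almonds, x2 = servings of tofu, x3 = servings of spinach, x4 = servings of cheddar, x5 = servings of oatmeal, x6 = servings of broccoli.
Minimize 0.74x1 + 0.97x2 + 1.32x3 + 0.6x4 + 0.51x5 + 1.18x6 with:
  1.3x1 + 1.8x2 + 7.5x3 + 0.2x4 + 2x5 + 1.1x6 ≥ 7.1   (iron)
  7x1 + 2x2 + 8x3 + 1x4 + 25x5 + 13x6 ≥ 21   (carbohydrate)
  7x1 + 10x2 + 6x3 + 7x4 + 5x5 + 4x6 ≥ 26   (protein)
  3.7x1 + 1.1x2 + 5.4x3 + 3.7x5 + 5.7x6 ≥ 7.2   (fibre)
  x1, x2, x3, x4, x5, x6 ≥ 0.
The cheapest feasible vertex uses only cheddar, oatmeal; almonds, tofu, spinach, broccoli are not used. The iron and protein requirements are met with equality.
That vertex is x4 = 1.269, x5 = 3.423.
Cost = 0.6·1.269 + 0.51·3.423 = 2.5071.

$2.51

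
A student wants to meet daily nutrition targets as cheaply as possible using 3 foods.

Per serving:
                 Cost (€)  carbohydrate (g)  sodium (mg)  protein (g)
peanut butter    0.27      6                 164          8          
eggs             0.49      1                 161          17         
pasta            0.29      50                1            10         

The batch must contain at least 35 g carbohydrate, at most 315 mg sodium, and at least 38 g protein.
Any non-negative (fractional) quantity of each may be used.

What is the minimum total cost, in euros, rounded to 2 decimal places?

Let x1 = servings of peanut butter, x2 = servings of eggs, x3 = servings of pasta.
Minimise 0.27x1 + 0.49x2 + 0.29x3 with:
  6x1 + 1x2 + 50x3 ≥ 35   (carbohydrate)
  164x1 + 161x2 + 1x3 ≤ 315   (sodium)
  8x1 + 17x2 + 10x3 ≥ 38   (protein)
  x1, x2, x3 ≥ 0.
At the optimum only eggs, pasta are positive (peanut butter = 0). The carbohydrate and protein requirements are met with equality.
Optimal quantities: eggs = 1.845 servings, pasta = 0.6631 servings.
Objective = 0.49·1.845 + 0.29·0.6631 = 1.0963.

€1.10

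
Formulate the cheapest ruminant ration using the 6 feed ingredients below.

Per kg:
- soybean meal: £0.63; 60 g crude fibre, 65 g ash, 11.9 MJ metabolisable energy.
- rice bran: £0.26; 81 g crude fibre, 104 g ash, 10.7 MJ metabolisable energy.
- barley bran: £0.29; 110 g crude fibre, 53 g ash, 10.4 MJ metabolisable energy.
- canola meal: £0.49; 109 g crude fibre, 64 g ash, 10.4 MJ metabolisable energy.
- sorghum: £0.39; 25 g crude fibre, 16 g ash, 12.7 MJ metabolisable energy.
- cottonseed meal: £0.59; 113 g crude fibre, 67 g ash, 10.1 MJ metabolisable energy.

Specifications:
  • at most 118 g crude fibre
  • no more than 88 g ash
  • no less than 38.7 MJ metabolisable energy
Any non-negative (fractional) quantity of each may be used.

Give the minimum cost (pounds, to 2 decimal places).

Set it up as a linear program. Let x1 = kg of soybean meal, x2 = kg of rice bran, x3 = kg of barley bran, x4 = kg of canola meal, x5 = kg of sorghum, x6 = kg of cottonseed meal.
min 0.63x1 + 0.26x2 + 0.29x3 + 0.49x4 + 0.39x5 + 0.59x6 s.t.:
  60x1 + 81x2 + 110x3 + 109x4 + 25x5 + 113x6 ≤ 118   (crude fibre)
  65x1 + 104x2 + 53x3 + 64x4 + 16x5 + 67x6 ≤ 88   (ash)
  11.9x1 + 10.7x2 + 10.4x3 + 10.4x4 + 12.7x5 + 10.1x6 ≥ 38.7   (metabolisable energy)
  x1, x2, x3, x4, x5, x6 ≥ 0.
At the optimum only rice bran, sorghum are positive (soybean meal, barley bran, canola meal, cottonseed meal = 0). Binding constraints: ash and metabolisable energy.
That vertex is x2 = 0.4335, x5 = 2.682.
Cost = 0.26·0.4335 + 0.39·2.682 = 1.1587.

£1.16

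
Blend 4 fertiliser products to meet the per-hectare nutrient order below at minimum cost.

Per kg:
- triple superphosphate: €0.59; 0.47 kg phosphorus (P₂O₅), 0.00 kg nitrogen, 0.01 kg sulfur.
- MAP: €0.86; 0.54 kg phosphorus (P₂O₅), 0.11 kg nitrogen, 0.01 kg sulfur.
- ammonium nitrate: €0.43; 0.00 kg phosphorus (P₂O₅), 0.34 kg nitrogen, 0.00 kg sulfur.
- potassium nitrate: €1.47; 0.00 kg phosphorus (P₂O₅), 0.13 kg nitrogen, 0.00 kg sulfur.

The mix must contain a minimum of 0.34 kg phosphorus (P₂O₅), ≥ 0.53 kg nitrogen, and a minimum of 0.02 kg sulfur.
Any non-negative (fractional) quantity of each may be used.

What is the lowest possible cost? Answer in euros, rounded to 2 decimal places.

Treat it as an LP. Let x1 = kg of triple superphosphate, x2 = kg of MAP, x3 = kg of ammonium nitrate, x4 = kg of potassium nitrate.
Minimize 0.59x1 + 0.86x2 + 0.43x3 + 1.47x4 with:
  0.47x1 + 0.54x2 ≥ 0.34   (phosphorus (P₂O₅))
  0.11x2 + 0.34x3 + 0.13x4 ≥ 0.53   (nitrogen)
  0.01x1 + 0.01x2 ≥ 0.02   (sulfur)
  x1, x2, x3, x4 ≥ 0.
The minimum-cost mix takes nothing from MAP, potassium nitrate — only triple superphosphate, ammonium nitrate. There the nitrogen and sulfur constraints are tight.
Solving gives x1 = 2, x3 = 1.559.
Cost = 0.59·2 + 0.43·1.559 = 1.8504.

€1.85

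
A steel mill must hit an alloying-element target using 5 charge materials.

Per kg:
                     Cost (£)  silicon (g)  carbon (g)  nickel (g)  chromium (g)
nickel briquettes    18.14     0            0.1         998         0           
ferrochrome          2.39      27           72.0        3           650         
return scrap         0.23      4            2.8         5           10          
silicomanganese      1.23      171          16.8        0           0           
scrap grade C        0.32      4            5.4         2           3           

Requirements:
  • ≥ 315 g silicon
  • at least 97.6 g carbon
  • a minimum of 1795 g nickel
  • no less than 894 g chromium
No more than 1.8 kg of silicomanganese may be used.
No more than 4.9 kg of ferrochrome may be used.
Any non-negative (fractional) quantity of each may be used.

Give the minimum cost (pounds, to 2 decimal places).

Treat it as an LP. Let x1 = kg of nickel briquettes, x2 = kg of ferrochrome, x3 = kg of return scrap, x4 = kg of silicomanganese, x5 = kg of scrap grade C.
Minimize 18.14x1 + 2.39x2 + 0.23x3 + 1.23x4 + 0.32x5 s.t.:
  27x2 + 4x3 + 171x4 + 4x5 ≥ 315   (silicon)
  0.1x1 + 72x2 + 2.8x3 + 16.8x4 + 5.4x5 ≥ 97.6   (carbon)
  998x1 + 3x2 + 5x3 + 2x5 ≥ 1795   (nickel)
  650x2 + 10x3 + 3x5 ≥ 894   (chromium)
  x4 ≤ 1.8
  x2 ≤ 4.9
  x1, x2, x3, x4, x5 ≥ 0.
The optimal basis is {nickel briquettes, ferrochrome, silicomanganese}; return scrap, scrap grade C drop out. There the silicon, nickel, chromium constraints are tight.
So nickel briquettes = 1.7945 kg, ferrochrome = 1.3754 kg, silicomanganese = 1.6249 kg.
Cost = 18.14·1.7945 + 2.39·1.3754 + 1.23·1.6249 = 37.8381.

£37.84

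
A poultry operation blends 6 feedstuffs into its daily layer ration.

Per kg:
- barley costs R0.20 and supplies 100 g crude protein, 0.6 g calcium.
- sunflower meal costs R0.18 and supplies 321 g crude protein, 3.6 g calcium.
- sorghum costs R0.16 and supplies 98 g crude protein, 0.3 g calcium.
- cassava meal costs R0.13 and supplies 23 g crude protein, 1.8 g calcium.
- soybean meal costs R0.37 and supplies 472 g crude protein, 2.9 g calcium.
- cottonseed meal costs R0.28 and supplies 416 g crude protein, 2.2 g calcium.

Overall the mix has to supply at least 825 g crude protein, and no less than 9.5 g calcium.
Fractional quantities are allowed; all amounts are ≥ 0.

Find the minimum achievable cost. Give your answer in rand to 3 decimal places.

R0.475

Treat it as an LP. Let x1 = kg of barley, x2 = kg of sunflower meal, x3 = kg of sorghum, x4 = kg of cassava meal, x5 = kg of soybean meal, x6 = kg of cottonseed meal.
Minimise 0.2x1 + 0.18x2 + 0.16x3 + 0.13x4 + 0.37x5 + 0.28x6 with:
  100x1 + 321x2 + 98x3 + 23x4 + 472x5 + 416x6 ≥ 825   (crude protein)
  0.6x1 + 3.6x2 + 0.3x3 + 1.8x4 + 2.9x5 + 2.2x6 ≥ 9.5   (calcium)
  x1, x2, x3, x4, x5, x6 ≥ 0.
The optimal basis is {sunflower meal}; barley, sorghum, cassava meal, soybean meal, cottonseed meal drop out. There the calcium constraint is tight.
Optimal quantities: sunflower meal = 2.639 kg.
Total cost: 0.18·2.639 = 0.47502.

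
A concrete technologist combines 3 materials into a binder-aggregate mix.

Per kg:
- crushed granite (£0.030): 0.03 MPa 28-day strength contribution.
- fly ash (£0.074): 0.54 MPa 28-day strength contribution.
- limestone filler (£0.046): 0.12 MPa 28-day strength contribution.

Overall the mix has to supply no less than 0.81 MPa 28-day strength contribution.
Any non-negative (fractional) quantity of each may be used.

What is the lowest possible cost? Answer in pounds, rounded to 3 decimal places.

Let x1 = kg of crushed granite, x2 = kg of fly ash, x3 = kg of limestone filler.
Minimise 0.03x1 + 0.074x2 + 0.046x3 with:
  0.03x1 + 0.54x2 + 0.12x3 ≥ 0.81   (28-day strength contribution)
  x1, x2, x3 ≥ 0.
The minimum-cost mix takes nothing from crushed granite, limestone filler — only fly ash. The 28-day strength contribution requirement is met with equality.
So fly ash = 1.5 kg.
Cost = 0.074·1.5 = 0.11100.

£0.111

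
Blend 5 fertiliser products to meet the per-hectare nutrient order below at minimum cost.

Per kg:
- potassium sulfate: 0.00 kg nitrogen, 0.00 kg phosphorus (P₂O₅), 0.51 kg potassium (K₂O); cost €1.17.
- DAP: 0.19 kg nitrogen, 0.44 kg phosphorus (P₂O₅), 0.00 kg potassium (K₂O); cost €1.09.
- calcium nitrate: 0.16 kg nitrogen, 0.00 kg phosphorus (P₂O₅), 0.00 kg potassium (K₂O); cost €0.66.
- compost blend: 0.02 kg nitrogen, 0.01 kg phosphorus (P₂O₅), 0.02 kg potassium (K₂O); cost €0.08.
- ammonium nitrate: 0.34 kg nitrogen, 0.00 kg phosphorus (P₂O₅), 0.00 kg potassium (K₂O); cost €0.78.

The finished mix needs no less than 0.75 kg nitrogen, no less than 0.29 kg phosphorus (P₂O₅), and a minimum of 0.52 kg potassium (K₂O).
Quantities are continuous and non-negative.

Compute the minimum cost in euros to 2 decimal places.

€2.65

Let x1 = kg of potassium sulfate, x2 = kg of DAP, x3 = kg of calcium nitrate, x4 = kg of compost blend, x5 = kg of ammonium nitrate.
Minimize 1.17x1 + 1.09x2 + 0.66x3 + 0.08x4 + 0.78x5 s.t.:
  0.19x2 + 0.16x3 + 0.02x4 + 0.34x5 ≥ 0.75   (nitrogen)
  0.44x2 + 0.01x4 ≥ 0.29   (phosphorus (P₂O₅))
  0.51x1 + 0.02x4 ≥ 0.52   (potassium (K₂O))
  x1, x2, x3, x4, x5 ≥ 0.
The minimum-cost mix takes nothing from potassium sulfate, calcium nitrate — only DAP, compost blend, ammonium nitrate. There the nitrogen, phosphorus (P₂O₅), potassium (K₂O) constraints are tight.
That vertex is x2 = 0.06818, x4 = 26, x5 = 0.6384.
Cost = 1.09·0.06818 + 0.08·26 + 0.78·0.6384 = 2.6523.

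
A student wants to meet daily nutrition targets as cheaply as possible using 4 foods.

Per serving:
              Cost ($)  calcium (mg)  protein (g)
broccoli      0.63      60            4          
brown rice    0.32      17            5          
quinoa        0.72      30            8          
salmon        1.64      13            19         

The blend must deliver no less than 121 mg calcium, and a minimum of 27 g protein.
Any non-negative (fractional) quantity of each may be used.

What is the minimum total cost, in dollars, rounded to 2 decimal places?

Let x1 = servings of broccoli, x2 = servings of brown rice, x3 = servings of quinoa, x4 = servings of salmon.
Minimise 0.63x1 + 0.32x2 + 0.72x3 + 1.64x4 with:
  60x1 + 17x2 + 30x3 + 13x4 ≥ 121   (calcium)
  4x1 + 5x2 + 8x3 + 19x4 ≥ 27   (protein)
  x1, x2, x3, x4 ≥ 0.
The cheapest feasible vertex uses only broccoli, brown rice; quinoa, salmon are not used. Binding constraints: calcium and protein.
So broccoli = 0.6293 servings, brown rice = 4.897 servings.
Cost = 0.63·0.6293 + 0.32·4.897 = 1.9635.

$1.96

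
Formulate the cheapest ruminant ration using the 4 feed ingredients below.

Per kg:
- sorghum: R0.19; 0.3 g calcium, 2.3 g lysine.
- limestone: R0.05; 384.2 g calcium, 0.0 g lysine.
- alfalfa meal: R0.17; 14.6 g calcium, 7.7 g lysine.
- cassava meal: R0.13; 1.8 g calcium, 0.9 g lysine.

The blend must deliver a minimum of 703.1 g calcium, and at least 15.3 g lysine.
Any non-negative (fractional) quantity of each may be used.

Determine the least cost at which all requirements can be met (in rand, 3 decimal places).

Set it up as a linear program. Let x1 = kg of sorghum, x2 = kg of limestone, x3 = kg of alfalfa meal, x4 = kg of cassava meal.
Minimize 0.19x1 + 0.05x2 + 0.17x3 + 0.13x4 with:
  0.3x1 + 384.2x2 + 14.6x3 + 1.8x4 ≥ 703.1   (calcium)
  2.3x1 + 7.7x3 + 0.9x4 ≥ 15.3   (lysine)
  x1, x2, x3, x4 ≥ 0.
At the optimum only limestone, alfalfa meal are positive (sorghum, cassava meal = 0). The calcium and lysine requirements are met with equality.
Optimal quantities: limestone = 1.755 kg, alfalfa meal = 1.987 kg.
Objective = 0.05·1.755 + 0.17·1.987 = 0.42554.

R0.426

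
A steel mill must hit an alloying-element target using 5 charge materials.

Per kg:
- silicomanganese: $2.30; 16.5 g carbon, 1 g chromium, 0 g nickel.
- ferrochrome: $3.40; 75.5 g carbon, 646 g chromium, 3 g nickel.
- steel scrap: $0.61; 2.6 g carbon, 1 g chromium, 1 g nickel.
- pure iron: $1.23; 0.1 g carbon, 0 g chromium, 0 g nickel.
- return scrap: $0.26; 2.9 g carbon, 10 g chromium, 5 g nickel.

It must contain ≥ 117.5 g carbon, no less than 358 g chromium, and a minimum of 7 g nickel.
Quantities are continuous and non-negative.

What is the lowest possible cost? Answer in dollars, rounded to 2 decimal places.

$5.35

Treat it as an LP. Let x1 = kg of silicomanganese, x2 = kg of ferrochrome, x3 = kg of steel scrap, x4 = kg of pure iron, x5 = kg of return scrap.
Minimise 2.3x1 + 3.4x2 + 0.61x3 + 1.23x4 + 0.26x5 s.t.:
  16.5x1 + 75.5x2 + 2.6x3 + 0.1x4 + 2.9x5 ≥ 117.5   (carbon)
  1x1 + 646x2 + 1x3 + 10x5 ≥ 358   (chromium)
  3x2 + 1x3 + 5x5 ≥ 7   (nickel)
  x1, x2, x3, x4, x5 ≥ 0.
The cheapest feasible vertex uses only ferrochrome, return scrap; silicomanganese, steel scrap, pure iron are not used. Binding constraints: carbon and nickel.
That vertex is x2 = 1.538, x5 = 0.4772.
Hence cost = 3.4·1.538 + 0.26·0.4772 = $5.3533.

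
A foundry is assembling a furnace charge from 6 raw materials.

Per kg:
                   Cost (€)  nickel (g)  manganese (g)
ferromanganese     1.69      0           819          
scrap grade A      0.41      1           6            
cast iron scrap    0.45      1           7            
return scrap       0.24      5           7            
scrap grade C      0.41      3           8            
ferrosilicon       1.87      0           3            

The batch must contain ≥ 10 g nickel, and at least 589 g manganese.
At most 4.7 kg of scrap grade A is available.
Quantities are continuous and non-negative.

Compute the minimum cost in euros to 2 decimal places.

This is a linear program. Let x1 = kg of ferromanganese, x2 = kg of scrap grade A, x3 = kg of cast iron scrap, x4 = kg of return scrap, x5 = kg of scrap grade C, x6 = kg of ferrosilicon.
Minimize 1.69x1 + 0.41x2 + 0.45x3 + 0.24x4 + 0.41x5 + 1.87x6 subject to:
  1x2 + 1x3 + 5x4 + 3x5 ≥ 10   (nickel)
  819x1 + 6x2 + 7x3 + 7x4 + 8x5 + 3x6 ≥ 589   (manganese)
  x2 ≤ 4.7
  x1, x2, x3, x4, x5, x6 ≥ 0.
The cheapest feasible vertex uses only ferromanganese, return scrap; scrap grade A, cast iron scrap, scrap grade C, ferrosilicon are not used. There the nickel and manganese constraints are tight.
Optimal quantities: ferromanganese = 0.7021 kg, return scrap = 2 kg.
Hence cost = 1.69·0.7021 + 0.24·2 = €1.6665.

€1.67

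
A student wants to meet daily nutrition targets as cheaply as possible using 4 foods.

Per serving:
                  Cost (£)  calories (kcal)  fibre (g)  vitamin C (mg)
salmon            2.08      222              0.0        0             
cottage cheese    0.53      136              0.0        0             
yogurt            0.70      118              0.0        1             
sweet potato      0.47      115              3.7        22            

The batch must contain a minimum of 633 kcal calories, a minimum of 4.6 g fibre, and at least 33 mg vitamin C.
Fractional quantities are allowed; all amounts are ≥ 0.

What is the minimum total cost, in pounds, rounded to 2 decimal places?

Let x1 = servings of salmon, x2 = servings of cottage cheese, x3 = servings of yogurt, x4 = servings of sweet potato.
Minimise 2.08x1 + 0.53x2 + 0.7x3 + 0.47x4 subject to:
  222x1 + 136x2 + 118x3 + 115x4 ≥ 633   (calories)
  3.7x4 ≥ 4.6   (fibre)
  1x3 + 22x4 ≥ 33   (vitamin C)
  x1, x2, x3, x4 ≥ 0.
The cheapest feasible vertex uses only cottage cheese, sweet potato; salmon, yogurt are not used. Binding constraints: calories and vitamin C.
Solving gives x2 = 3.386, x4 = 1.5.
Cost = 0.53·3.386 + 0.47·1.5 = 2.4996.

£2.50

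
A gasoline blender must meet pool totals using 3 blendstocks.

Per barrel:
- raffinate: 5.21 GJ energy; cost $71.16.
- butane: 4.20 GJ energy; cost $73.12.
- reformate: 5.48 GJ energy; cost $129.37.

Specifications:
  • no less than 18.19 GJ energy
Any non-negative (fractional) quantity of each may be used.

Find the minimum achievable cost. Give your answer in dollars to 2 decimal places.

$248.45

Let x1 = barrels of raffinate, x2 = barrels of butane, x3 = barrels of reformate.
min 71.16x1 + 73.12x2 + 129.37x3 subject to:
  5.21x1 + 4.2x2 + 5.48x3 ≥ 18.19   (energy)
  x1, x2, x3 ≥ 0.
The optimal basis is {raffinate}; butane, reformate drop out. The energy requirement is met with equality.
Solving gives x1 = 3.4914.
Total cost: 71.16·3.4914 = 248.4480.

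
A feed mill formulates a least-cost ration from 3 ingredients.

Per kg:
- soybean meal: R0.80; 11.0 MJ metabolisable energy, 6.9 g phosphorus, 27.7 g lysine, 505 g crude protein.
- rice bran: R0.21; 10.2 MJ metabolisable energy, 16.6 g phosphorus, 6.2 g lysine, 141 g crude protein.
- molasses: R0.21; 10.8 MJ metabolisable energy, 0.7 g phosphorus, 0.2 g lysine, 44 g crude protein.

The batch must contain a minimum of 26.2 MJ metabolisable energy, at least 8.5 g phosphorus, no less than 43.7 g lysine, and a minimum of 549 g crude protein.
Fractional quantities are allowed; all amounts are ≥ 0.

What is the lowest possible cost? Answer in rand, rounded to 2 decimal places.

Treat it as an LP. Let x1 = kg of soybean meal, x2 = kg of rice bran, x3 = kg of molasses.
Minimise 0.8x1 + 0.21x2 + 0.21x3 subject to:
  11x1 + 10.2x2 + 10.8x3 ≥ 26.2   (metabolisable energy)
  6.9x1 + 16.6x2 + 0.7x3 ≥ 8.5   (phosphorus)
  27.7x1 + 6.2x2 + 0.2x3 ≥ 43.7   (lysine)
  505x1 + 141x2 + 44x3 ≥ 549   (crude protein)
  x1, x2, x3 ≥ 0.
The cheapest feasible vertex uses only soybean meal, rice bran; molasses is not used. There the metabolisable energy and lysine constraints are tight.
Optimal quantities: soybean meal = 1.322 kg, rice bran = 1.143 kg.
Total cost: 0.8·1.322 + 0.21·1.143 = 1.2976.

R1.30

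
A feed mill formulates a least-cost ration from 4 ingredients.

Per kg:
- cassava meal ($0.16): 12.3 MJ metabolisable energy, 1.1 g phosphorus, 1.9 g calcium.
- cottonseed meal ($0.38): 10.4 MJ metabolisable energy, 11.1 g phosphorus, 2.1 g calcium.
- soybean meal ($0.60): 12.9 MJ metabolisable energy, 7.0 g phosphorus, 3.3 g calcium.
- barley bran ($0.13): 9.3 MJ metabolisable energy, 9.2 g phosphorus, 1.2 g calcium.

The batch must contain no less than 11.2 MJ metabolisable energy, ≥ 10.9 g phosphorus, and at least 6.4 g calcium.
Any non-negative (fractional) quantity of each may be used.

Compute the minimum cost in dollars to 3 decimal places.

$0.563

Let x1 = kg of cassava meal, x2 = kg of cottonseed meal, x3 = kg of soybean meal, x4 = kg of barley bran.
min 0.16x1 + 0.38x2 + 0.6x3 + 0.13x4 subject to:
  12.3x1 + 10.4x2 + 12.9x3 + 9.3x4 ≥ 11.2   (metabolisable energy)
  1.1x1 + 11.1x2 + 7x3 + 9.2x4 ≥ 10.9   (phosphorus)
  1.9x1 + 2.1x2 + 3.3x3 + 1.2x4 ≥ 6.4   (calcium)
  x1, x2, x3, x4 ≥ 0.
At the optimum only cassava meal, barley bran are positive (cottonseed meal, soybean meal = 0). The phosphorus and calcium requirements are met with equality.
Optimal quantities: cassava meal = 2.834 kg, barley bran = 0.8459 kg.
Hence cost = 0.16·2.834 + 0.13·0.8459 = $0.56341.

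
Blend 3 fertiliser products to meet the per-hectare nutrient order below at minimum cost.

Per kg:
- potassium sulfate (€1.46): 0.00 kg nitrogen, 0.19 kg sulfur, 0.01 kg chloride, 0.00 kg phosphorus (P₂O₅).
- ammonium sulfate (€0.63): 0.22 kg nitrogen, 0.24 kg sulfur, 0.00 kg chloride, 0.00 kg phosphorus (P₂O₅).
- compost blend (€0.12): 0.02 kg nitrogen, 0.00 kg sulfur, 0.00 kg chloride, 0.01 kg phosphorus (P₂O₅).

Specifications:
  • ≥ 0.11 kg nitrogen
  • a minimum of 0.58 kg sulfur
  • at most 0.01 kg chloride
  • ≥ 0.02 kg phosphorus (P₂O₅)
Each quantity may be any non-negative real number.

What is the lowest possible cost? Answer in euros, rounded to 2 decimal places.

Let x1 = kg of potassium sulfate, x2 = kg of ammonium sulfate, x3 = kg of compost blend.
min 1.46x1 + 0.63x2 + 0.12x3 s.t.:
  0.22x2 + 0.02x3 ≥ 0.11   (nitrogen)
  0.19x1 + 0.24x2 ≥ 0.58   (sulfur)
  0.01x1 ≤ 0.01   (chloride)
  0.01x3 ≥ 0.02   (phosphorus (P₂O₅))
  x1, x2, x3 ≥ 0.
The cheapest feasible vertex uses only ammonium sulfate, compost blend; potassium sulfate is not used. Binding constraints: sulfur and phosphorus (P₂O₅).
Optimal quantities: ammonium sulfate = 2.417 kg, compost blend = 2 kg.
Total cost: 0.63·2.417 + 0.12·2 = 1.7627.

€1.76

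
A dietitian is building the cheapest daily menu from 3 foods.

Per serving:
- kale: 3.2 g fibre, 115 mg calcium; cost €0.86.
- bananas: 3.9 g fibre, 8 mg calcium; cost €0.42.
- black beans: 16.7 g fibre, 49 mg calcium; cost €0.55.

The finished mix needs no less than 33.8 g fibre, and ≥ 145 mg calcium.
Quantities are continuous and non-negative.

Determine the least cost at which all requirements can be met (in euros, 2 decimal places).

Set it up as a linear program. Let x1 = servings of kale, x2 = servings of bananas, x3 = servings of black beans.
Minimize 0.86x1 + 0.42x2 + 0.55x3 subject to:
  3.2x1 + 3.9x2 + 16.7x3 ≥ 33.8   (fibre)
  115x1 + 8x2 + 49x3 ≥ 145   (calcium)
  x1, x2, x3 ≥ 0.
The cheapest feasible vertex uses only kale, black beans; bananas is not used. The fibre and calcium requirements are met with equality.
So kale = 0.4339 servings, black beans = 1.941 servings.
Cost = 0.86·0.4339 + 0.55·1.941 = 1.4407.

€1.44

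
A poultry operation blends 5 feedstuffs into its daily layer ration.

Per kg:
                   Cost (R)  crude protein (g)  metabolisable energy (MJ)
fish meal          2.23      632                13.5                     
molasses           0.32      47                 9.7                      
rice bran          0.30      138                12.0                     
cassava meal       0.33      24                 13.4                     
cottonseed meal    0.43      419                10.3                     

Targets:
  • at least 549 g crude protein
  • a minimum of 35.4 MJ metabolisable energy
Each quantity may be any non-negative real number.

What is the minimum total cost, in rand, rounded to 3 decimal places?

R0.966

Let x1 = kg of fish meal, x2 = kg of molasses, x3 = kg of rice bran, x4 = kg of cassava meal, x5 = kg of cottonseed meal.
Minimize 2.23x1 + 0.32x2 + 0.3x3 + 0.33x4 + 0.43x5 with:
  632x1 + 47x2 + 138x3 + 24x4 + 419x5 ≥ 549   (crude protein)
  13.5x1 + 9.7x2 + 12x3 + 13.4x4 + 10.3x5 ≥ 35.4   (metabolisable energy)
  x1, x2, x3, x4, x5 ≥ 0.
The optimal basis is {rice bran, cottonseed meal}; fish meal, molasses, cassava meal drop out. Binding constraints: crude protein and metabolisable energy.
Optimal quantities: rice bran = 2.5448 kg, cottonseed meal = 0.47213 kg.
Hence cost = 0.3·2.5448 + 0.43·0.47213 = R0.96646.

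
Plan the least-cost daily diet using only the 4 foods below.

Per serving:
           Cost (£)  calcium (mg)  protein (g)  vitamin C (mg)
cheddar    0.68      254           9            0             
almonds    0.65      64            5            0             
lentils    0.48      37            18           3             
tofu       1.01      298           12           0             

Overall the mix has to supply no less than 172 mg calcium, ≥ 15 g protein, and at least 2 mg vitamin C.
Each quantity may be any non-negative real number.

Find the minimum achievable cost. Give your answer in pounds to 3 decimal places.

Set it up as a linear program. Let x1 = servings of cheddar, x2 = servings of almonds, x3 = servings of lentils, x4 = servings of tofu.
Minimise 0.68x1 + 0.65x2 + 0.48x3 + 1.01x4 with:
  254x1 + 64x2 + 37x3 + 298x4 ≥ 172   (calcium)
  9x1 + 5x2 + 18x3 + 12x4 ≥ 15   (protein)
  3x3 ≥ 2   (vitamin C)
  x1, x2, x3, x4 ≥ 0.
At the optimum only cheddar, lentils are positive (almonds, tofu = 0). Binding constraints: calcium and vitamin C.
So cheddar = 0.5801 servings, lentils = 0.6667 servings.
Cost = 0.68·0.5801 + 0.48·0.6667 = 0.71448.

£0.714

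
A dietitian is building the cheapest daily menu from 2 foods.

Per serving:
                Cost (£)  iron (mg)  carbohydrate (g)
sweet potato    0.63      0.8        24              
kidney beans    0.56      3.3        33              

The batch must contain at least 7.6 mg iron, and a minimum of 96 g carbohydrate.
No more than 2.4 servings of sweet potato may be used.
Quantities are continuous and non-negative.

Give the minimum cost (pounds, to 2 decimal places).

Treat it as an LP. Let x1 = servings of sweet potato, x2 = servings of kidney beans.
Minimise 0.63x1 + 0.56x2 with:
  0.8x1 + 3.3x2 ≥ 7.6   (iron)
  24x1 + 33x2 ≥ 96   (carbohydrate)
  x1 ≤ 2.4
  x1, x2 ≥ 0.
The optimal basis is {kidney beans}; sweet potato drops out. There the carbohydrate constraint is tight.
Solving gives x2 = 2.909.
Objective = 0.56·2.909 = 1.6290.

£1.63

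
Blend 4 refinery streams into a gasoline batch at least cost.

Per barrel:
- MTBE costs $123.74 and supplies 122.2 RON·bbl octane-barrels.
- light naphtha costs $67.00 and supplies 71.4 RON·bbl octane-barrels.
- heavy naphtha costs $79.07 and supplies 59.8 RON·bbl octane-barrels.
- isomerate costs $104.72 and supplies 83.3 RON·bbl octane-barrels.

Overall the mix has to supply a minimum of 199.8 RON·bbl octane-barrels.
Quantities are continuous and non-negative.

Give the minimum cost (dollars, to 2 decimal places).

Let x1 = barrels of MTBE, x2 = barrels of light naphtha, x3 = barrels of heavy naphtha, x4 = barrels of isomerate.
Minimize 123.74x1 + 67x2 + 79.07x3 + 104.72x4 with:
  122.2x1 + 71.4x2 + 59.8x3 + 83.3x4 ≥ 199.8   (octane-barrels)
  x1, x2, x3, x4 ≥ 0.
The minimum-cost mix takes nothing from MTBE, heavy naphtha, isomerate — only light naphtha. Binding constraint: octane-barrels.
Optimal quantities: light naphtha = 2.7983 barrels.
Objective = 67·2.7983 = 187.4861.

$187.49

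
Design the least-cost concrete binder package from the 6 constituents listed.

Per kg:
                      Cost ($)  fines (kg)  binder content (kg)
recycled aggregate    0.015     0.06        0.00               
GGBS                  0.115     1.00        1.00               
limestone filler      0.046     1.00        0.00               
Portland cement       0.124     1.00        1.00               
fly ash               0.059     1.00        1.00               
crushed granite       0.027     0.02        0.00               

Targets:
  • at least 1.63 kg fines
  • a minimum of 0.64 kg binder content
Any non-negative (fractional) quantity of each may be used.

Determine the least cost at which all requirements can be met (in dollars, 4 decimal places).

Let x1 = kg of recycled aggregate, x2 = kg of GGBS, x3 = kg of limestone filler, x4 = kg of Portland cement, x5 = kg of fly ash, x6 = kg of crushed granite.
Minimise 0.015x1 + 0.115x2 + 0.046x3 + 0.124x4 + 0.059x5 + 0.027x6 subject to:
  0.06x1 + 1x2 + 1x3 + 1x4 + 1x5 + 0.02x6 ≥ 1.63   (fines)
  1x2 + 1x4 + 1x5 ≥ 0.64   (binder content)
  x1, x2, x3, x4, x5, x6 ≥ 0.
At the optimum only limestone filler, fly ash are positive (recycled aggregate, GGBS, Portland cement, crushed granite = 0). Binding constraints: fines and binder content.
Solving gives x3 = 0.99, x5 = 0.64.
Cost = 0.046·0.99 + 0.059·0.64 = 0.083300.

$0.0833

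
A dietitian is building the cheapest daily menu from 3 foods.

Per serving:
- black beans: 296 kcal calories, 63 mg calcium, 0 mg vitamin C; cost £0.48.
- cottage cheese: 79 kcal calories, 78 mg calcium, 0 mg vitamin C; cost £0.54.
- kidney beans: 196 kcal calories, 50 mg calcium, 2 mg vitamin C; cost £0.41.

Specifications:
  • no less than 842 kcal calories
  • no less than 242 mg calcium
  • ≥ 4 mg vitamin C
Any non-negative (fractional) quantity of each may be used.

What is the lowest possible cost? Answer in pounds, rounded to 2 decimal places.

This is a linear program. Let x1 = servings of black beans, x2 = servings of cottage cheese, x3 = servings of kidney beans.
min 0.48x1 + 0.54x2 + 0.41x3 with:
  296x1 + 79x2 + 196x3 ≥ 842   (calories)
  63x1 + 78x2 + 50x3 ≥ 242   (calcium)
  2x3 ≥ 4   (vitamin C)
  x1, x2, x3 ≥ 0.
All 3 inputs are positive at the optimum. The calories, calcium, vitamin C requirements are met with equality.
Optimal quantities: black beans = 1.319 servings, cottage cheese = 0.7555 servings, kidney beans = 2 servings.
Total cost: 0.48·1.319 + 0.54·0.7555 + 0.41·2 = 1.8611.

£1.86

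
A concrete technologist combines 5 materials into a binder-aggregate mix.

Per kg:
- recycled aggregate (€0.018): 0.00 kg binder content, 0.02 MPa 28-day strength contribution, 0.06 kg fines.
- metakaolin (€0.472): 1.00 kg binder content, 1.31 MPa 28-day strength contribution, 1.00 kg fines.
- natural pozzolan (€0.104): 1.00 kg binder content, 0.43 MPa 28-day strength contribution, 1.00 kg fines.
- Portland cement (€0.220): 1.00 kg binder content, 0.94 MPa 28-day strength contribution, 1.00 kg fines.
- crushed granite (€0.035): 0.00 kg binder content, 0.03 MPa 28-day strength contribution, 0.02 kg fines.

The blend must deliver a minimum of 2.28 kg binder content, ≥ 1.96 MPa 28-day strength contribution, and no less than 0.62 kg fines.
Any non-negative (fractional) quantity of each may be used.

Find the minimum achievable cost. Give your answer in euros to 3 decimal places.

Treat it as an LP. Let x1 = kg of recycled aggregate, x2 = kg of metakaolin, x3 = kg of natural pozzolan, x4 = kg of Portland cement, x5 = kg of crushed granite.
Minimize 0.018x1 + 0.472x2 + 0.104x3 + 0.22x4 + 0.035x5 subject to:
  1x2 + 1x3 + 1x4 ≥ 2.28   (binder content)
  0.02x1 + 1.31x2 + 0.43x3 + 0.94x4 + 0.03x5 ≥ 1.96   (28-day strength contribution)
  0.06x1 + 1x2 + 1x3 + 1x4 + 0.02x5 ≥ 0.62   (fines)
  x1, x2, x3, x4, x5 ≥ 0.
The minimum-cost mix takes nothing from recycled aggregate, metakaolin, crushed granite — only natural pozzolan, Portland cement. The binder content and 28-day strength contribution requirements are met with equality.
Optimal quantities: natural pozzolan = 0.3592 kg, Portland cement = 1.921 kg.
Objective = 0.104·0.3592 + 0.22·1.921 = 0.45998.

€0.460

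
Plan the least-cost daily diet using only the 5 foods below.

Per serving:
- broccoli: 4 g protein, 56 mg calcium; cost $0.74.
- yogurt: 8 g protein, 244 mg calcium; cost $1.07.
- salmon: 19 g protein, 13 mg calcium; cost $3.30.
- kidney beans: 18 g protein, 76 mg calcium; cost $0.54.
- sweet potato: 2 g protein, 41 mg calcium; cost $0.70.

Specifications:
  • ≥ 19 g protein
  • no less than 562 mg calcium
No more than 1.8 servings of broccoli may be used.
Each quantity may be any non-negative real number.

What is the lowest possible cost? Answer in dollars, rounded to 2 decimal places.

$2.47

Treat it as an LP. Let x1 = servings of broccoli, x2 = servings of yogurt, x3 = servings of salmon, x4 = servings of kidney beans, x5 = servings of sweet potato.
Minimize 0.74x1 + 1.07x2 + 3.3x3 + 0.54x4 + 0.7x5 s.t.:
  4x1 + 8x2 + 19x3 + 18x4 + 2x5 ≥ 19   (protein)
  56x1 + 244x2 + 13x3 + 76x4 + 41x5 ≥ 562   (calcium)
  x1 ≤ 1.8
  x1, x2, x3, x4, x5 ≥ 0.
The optimal basis is {yogurt, kidney beans}; broccoli, salmon, sweet potato drop out. The protein and calcium requirements are met with equality.
That vertex is x2 = 2.292, x4 = 0.037.
Objective = 1.07·2.292 + 0.54·0.037 = 2.4724.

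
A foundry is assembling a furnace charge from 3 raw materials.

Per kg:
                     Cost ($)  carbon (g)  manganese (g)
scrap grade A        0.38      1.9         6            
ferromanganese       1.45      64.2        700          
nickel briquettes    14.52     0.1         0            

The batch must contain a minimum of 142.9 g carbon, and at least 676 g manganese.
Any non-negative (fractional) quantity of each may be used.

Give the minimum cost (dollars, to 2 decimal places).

$3.23

This is a linear program. Let x1 = kg of scrap grade A, x2 = kg of ferromanganese, x3 = kg of nickel briquettes.
Minimise 0.38x1 + 1.45x2 + 14.52x3 s.t.:
  1.9x1 + 64.2x2 + 0.1x3 ≥ 142.9   (carbon)
  6x1 + 700x2 ≥ 676   (manganese)
  x1, x2, x3 ≥ 0.
The minimum-cost mix takes nothing from scrap grade A, nickel briquettes — only ferromanganese. Binding constraint: carbon.
Solving gives x2 = 2.226.
Total cost: 1.45·2.226 = 3.2277.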